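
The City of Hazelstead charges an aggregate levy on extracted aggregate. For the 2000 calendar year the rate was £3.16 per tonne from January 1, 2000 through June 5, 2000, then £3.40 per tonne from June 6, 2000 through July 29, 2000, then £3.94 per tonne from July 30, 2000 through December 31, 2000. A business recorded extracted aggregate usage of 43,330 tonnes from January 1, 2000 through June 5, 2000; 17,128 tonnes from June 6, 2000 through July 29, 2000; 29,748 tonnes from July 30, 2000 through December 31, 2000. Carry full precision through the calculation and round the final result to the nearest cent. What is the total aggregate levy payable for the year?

January 1 – June 5, 2000: 43,330 tonnes at £3.16/tonne → £136922.80
June 6 – July 29, 2000: 17,128 tonnes at £3.40/tonne → £58235.20
July 30 – December 31, 2000: 29,748 tonnes at £3.94/tonne → £117207.12

£312365.12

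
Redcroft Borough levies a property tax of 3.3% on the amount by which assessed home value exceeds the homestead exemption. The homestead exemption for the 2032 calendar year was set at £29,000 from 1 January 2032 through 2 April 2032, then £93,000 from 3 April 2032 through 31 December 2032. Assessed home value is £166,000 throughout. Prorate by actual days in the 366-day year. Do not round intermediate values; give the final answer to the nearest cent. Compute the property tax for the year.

1 January – 2 April 2032: 93 days, exemption £29,000 → (£166,000 − £29,000) × 3.3% × 93/366 = £1,148.7787
3 April – 31 December 2032: 273 days, exemption £93,000 → (£166,000 − £93,000) × 3.3% × 273/366 = £1,796.8770
Total = £2,945.6557

£2,945.66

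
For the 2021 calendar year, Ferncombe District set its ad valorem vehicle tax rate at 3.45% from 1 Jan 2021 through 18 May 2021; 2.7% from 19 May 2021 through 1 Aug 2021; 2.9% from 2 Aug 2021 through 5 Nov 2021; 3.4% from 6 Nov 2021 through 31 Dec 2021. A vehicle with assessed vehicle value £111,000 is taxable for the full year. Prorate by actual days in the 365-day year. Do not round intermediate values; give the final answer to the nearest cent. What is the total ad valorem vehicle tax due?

1 Jan – 18 May 2021: 138 days at 3.45% → £111,000 × 3.45% × 138/365 = £1,447.8658
19 May – 1 Aug 2021: 75 days at 2.7% → £111,000 × 2.7% × 75/365 = £615.8219
2 Aug – 5 Nov 2021: 96 days at 2.9% → £111,000 × 2.9% × 96/365 = £846.6411
6 Nov – 31 Dec 2021: 56 days at 3.4% → £111,000 × 3.4% × 56/365 = £579.0247
Total = £3,489.3534

£3,489.35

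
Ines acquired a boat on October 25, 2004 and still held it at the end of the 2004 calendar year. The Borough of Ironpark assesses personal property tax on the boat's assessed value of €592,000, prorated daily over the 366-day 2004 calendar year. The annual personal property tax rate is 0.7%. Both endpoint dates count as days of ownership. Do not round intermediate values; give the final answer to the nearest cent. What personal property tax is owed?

Days held (October 25 – December 31, 2004): 68 out of 366
Tax = €592,000 × 0.7% × 68/366 = €769.9235

€769.92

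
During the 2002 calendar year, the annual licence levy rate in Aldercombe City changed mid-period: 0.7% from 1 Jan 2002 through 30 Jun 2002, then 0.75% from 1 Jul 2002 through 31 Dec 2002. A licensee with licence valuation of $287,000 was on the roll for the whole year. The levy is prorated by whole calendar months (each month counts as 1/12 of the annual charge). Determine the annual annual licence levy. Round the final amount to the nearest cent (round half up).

$2,080.75

1 Jan – 30 Jun 2002: 6 months at 0.7% → $287,000 × 0.7% × 6/12 = $1,004.5000
1 Jul – 31 Dec 2002: 6 months at 0.75% → $287,000 × 0.75% × 6/12 = $1,076.2500
Total = $2,080.7500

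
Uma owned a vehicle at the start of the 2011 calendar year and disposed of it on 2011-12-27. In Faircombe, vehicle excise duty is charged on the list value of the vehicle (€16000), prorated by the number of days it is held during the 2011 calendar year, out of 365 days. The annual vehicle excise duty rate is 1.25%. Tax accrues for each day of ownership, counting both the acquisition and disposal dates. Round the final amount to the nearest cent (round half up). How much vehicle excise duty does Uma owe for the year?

€197.81

Days held (2011-01-01 to 2011-12-27): 361 out of 365
Tax = €16000 × 1.25% × 361/365 = €197.8082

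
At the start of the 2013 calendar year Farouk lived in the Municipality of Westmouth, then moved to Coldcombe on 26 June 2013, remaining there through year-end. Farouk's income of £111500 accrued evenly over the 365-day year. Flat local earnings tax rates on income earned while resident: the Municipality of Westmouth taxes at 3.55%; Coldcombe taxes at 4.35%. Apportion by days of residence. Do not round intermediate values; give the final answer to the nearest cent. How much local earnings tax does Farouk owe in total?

The Municipality of Westmouth, 1 January – 25 June 2013: 176 days → £111500 × 3.55% × 176/365 = £1908.6356
Coldcombe, 26 June – 31 December 2013: 189 days → £111500 × 4.35% × 189/365 = £2511.4993
Total = £4420.1349

£4420.13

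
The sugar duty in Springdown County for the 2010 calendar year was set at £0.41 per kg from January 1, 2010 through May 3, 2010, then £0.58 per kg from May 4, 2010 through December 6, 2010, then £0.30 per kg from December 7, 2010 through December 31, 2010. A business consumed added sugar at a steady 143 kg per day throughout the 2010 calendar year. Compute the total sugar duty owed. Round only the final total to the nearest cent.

£26,281.97

January 1 – May 3, 2010: 123 days × 143 kg/day = 17,589 kg at £0.41/kg → £7,211.49
May 4 – December 6, 2010: 217 days × 143 kg/day = 31,031 kg at £0.58/kg → £17,997.98
December 7 – December 31, 2010: 25 days × 143 kg/day = 3,575 kg at £0.30/kg → £1,072.50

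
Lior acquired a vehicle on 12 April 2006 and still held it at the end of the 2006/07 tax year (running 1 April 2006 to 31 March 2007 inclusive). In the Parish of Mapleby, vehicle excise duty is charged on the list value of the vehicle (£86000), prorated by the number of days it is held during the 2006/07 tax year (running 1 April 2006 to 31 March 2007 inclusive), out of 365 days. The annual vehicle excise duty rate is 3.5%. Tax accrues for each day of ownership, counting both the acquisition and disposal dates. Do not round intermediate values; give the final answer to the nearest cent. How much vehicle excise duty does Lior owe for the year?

£2919.29

Days held (12 April 2006 – 31 March 2007): 354 out of 365
Tax = £86000 × 3.5% × 354/365 = £2919.2877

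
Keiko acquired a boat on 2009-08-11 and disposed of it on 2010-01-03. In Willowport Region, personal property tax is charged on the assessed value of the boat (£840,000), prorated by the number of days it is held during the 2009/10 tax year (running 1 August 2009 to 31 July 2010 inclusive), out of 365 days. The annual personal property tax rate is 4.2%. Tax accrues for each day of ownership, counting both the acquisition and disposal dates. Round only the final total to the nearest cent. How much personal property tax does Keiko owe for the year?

Days held (2009-08-11 to 2010-01-03): 146 out of 365
Tax = £840,000 × 4.2% × 146/365 = £14,112.0000

£14,112.00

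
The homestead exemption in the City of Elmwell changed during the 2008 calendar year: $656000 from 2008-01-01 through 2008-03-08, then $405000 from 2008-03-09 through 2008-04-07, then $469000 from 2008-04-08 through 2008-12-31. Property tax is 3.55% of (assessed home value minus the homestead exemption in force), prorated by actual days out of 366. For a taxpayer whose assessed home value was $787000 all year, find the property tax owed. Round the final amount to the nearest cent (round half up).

$10241.85

2008-01-01 to 2008-03-08: 68 days, exemption $656000 → ($787000 − $656000) × 3.55% × 68/366 = $864.0273
2008-03-09 to 2008-04-07: 30 days, exemption $405000 → ($787000 − $405000) × 3.55% × 30/366 = $1111.5574
2008-04-08 to 2008-12-31: 268 days, exemption $469000 → ($787000 − $469000) × 3.55% × 268/366 = $8266.2623
Total = $10241.8470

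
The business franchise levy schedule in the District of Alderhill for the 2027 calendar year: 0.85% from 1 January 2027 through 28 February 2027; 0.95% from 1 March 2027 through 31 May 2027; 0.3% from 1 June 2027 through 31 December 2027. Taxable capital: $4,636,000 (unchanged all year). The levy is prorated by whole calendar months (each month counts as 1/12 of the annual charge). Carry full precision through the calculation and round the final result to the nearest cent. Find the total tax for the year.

$25,691.17

1 January – 28 February 2027: 2 months at 0.85% → $4,636,000 × 0.85% × 2/12 = $6,567.6667
1 March – 31 May 2027: 3 months at 0.95% → $4,636,000 × 0.95% × 3/12 = $11,010.5000
1 June – 31 December 2027: 7 months at 0.3% → $4,636,000 × 0.3% × 7/12 = $8,113.0000
Total = $25,691.1667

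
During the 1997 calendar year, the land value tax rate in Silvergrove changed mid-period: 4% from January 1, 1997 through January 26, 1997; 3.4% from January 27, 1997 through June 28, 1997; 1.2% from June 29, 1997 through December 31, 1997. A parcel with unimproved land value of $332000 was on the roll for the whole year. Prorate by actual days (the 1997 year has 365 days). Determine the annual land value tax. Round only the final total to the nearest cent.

$7707.86

January 1 – January 26, 1997: 26 days at 4% → $332000 × 4% × 26/365 = $945.9726
January 27 – June 28, 1997: 153 days at 3.4% → $332000 × 3.4% × 153/365 = $4731.6822
June 29 – December 31, 1997: 186 days at 1.2% → $332000 × 1.2% × 186/365 = $2030.2027
Total = $7707.8575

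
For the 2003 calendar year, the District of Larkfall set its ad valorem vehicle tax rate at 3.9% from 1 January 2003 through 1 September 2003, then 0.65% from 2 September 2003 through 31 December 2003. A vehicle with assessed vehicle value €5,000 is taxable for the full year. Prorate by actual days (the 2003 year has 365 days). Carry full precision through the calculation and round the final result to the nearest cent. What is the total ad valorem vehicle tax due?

1 January – 1 September 2003: 244 days at 3.9% → €5,000 × 3.9% × 244/365 = €130.3562
2 September – 31 December 2003: 121 days at 0.65% → €5,000 × 0.65% × 121/365 = €10.7740
Total = €141.1301

€141.13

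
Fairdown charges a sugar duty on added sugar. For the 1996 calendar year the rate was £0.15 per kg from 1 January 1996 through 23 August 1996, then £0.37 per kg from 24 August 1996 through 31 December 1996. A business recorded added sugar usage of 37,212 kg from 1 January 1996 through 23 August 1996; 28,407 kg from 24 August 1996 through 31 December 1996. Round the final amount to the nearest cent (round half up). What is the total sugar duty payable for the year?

1 January – 23 August 1996: 37,212 kg at £0.15/kg → £5,581.80
24 August – 31 December 1996: 28,407 kg at £0.37/kg → £10,510.59

£16,092.39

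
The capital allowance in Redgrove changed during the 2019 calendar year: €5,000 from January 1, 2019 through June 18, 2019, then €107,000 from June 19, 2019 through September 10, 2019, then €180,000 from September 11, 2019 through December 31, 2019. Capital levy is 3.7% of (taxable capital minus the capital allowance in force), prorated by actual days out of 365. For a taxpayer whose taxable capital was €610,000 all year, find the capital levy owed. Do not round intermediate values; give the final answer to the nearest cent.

€19,529.61

January 1 – June 18, 2019: 169 days, exemption €5,000 → (€610,000 − €5,000) × 3.7% × 169/365 = €10,364.5616
June 19 – September 10, 2019: 84 days, exemption €107,000 → (€610,000 − €107,000) × 3.7% × 84/365 = €4,283.0795
September 11 – December 31, 2019: 112 days, exemption €180,000 → (€610,000 − €180,000) × 3.7% × 112/365 = €4,881.9726
Total = €19,529.6137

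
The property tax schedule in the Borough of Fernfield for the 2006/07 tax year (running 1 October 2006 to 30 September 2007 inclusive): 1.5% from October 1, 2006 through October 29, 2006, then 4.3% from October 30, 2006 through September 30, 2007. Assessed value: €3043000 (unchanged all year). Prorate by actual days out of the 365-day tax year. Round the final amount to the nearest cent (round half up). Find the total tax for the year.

October 1 – October 29, 2006: 29 days at 1.5% → €3043000 × 1.5% × 29/365 = €3626.5890
October 30, 2006 – September 30, 2007: 336 days at 4.3% → €3043000 × 4.3% × 336/365 = €120452.7781
Total = €124079.3671

€124079.37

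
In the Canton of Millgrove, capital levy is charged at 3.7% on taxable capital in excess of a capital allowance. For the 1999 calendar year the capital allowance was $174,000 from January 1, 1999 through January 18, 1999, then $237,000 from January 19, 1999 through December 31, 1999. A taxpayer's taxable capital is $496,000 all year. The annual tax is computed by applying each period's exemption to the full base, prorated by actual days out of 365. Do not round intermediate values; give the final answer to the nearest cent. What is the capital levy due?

$9,697.95

January 1 – January 18, 1999: 18 days, exemption $174,000 → ($496,000 − $174,000) × 3.7% × 18/365 = $587.5397
January 19 – December 31, 1999: 347 days, exemption $237,000 → ($496,000 − $237,000) × 3.7% × 347/365 = $9,110.4137
Total = $9,697.9534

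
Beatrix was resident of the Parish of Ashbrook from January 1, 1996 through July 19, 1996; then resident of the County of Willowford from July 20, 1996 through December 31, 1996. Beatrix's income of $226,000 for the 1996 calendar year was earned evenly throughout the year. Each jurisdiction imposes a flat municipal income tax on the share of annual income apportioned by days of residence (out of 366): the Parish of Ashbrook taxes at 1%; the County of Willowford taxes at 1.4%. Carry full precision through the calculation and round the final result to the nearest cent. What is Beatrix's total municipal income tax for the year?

$2,667.54

The Parish of Ashbrook, January 1 – July 19, 1996: 201 days → $226,000 × 1% × 201/366 = $1,241.1475
The County of Willowford, July 20 – December 31, 1996: 165 days → $226,000 × 1.4% × 165/366 = $1,426.3934
Total = $2,667.5410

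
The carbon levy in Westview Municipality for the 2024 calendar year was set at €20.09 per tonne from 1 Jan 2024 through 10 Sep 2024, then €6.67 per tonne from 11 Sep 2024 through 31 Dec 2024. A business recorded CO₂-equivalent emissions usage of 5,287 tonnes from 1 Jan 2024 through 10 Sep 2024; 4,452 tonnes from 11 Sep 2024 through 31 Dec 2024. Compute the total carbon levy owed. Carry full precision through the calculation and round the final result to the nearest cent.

1 Jan – 10 Sep 2024: 5,287 tonnes at €20.09/tonne → €106,215.83
11 Sep – 31 Dec 2024: 4,452 tonnes at €6.67/tonne → €29,694.84

€135,910.67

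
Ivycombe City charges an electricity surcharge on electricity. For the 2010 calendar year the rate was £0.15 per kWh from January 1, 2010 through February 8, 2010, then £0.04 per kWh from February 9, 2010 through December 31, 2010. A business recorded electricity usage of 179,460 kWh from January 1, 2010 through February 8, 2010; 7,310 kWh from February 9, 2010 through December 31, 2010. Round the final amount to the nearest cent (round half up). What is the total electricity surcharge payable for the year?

£27211.40

January 1 – February 8, 2010: 179,460 kWh at £0.15/kWh → £26919.00
February 9 – December 31, 2010: 7,310 kWh at £0.04/kWh → £292.40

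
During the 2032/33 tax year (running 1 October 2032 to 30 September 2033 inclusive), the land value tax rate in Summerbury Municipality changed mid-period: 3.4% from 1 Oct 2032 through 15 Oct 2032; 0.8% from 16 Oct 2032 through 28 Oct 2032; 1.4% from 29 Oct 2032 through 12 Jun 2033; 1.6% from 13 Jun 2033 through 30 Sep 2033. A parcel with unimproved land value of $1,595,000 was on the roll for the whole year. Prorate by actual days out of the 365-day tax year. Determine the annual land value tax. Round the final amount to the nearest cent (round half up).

$24,261.48

1 Oct – 15 Oct 2032: 15 days at 3.4% → $1,595,000 × 3.4% × 15/365 = $2,228.6301
16 Oct – 28 Oct 2032: 13 days at 0.8% → $1,595,000 × 0.8% × 13/365 = $454.4658
29 Oct 2032 – 12 Jun 2033: 227 days at 1.4% → $1,595,000 × 1.4% × 227/365 = $13,887.4247
13 Jun – 30 Sep 2033: 110 days at 1.6% → $1,595,000 × 1.6% × 110/365 = $7,690.9589
Total = $24,261.4795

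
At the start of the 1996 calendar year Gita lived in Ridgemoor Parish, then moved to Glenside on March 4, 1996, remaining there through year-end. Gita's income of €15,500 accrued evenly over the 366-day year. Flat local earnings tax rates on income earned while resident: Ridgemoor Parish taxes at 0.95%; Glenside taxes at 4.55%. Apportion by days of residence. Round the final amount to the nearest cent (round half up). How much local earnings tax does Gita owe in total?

€609.20

Ridgemoor Parish, January 1 – March 3, 1996: 63 days → €15,500 × 0.95% × 63/366 = €25.3463
Glenside, March 4 – December 31, 1996: 303 days → €15,500 × 4.55% × 303/366 = €583.8545
Total = €609.2008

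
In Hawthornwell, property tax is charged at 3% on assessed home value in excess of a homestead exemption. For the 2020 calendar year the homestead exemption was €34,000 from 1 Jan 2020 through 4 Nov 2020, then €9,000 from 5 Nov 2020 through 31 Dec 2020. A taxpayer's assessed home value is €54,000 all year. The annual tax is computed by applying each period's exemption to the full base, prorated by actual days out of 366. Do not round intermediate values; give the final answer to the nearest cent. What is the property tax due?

€716.80

1 Jan – 4 Nov 2020: 309 days, exemption €34,000 → (€54,000 − €34,000) × 3% × 309/366 = €506.5574
5 Nov – 31 Dec 2020: 57 days, exemption €9,000 → (€54,000 − €9,000) × 3% × 57/366 = €210.2459
Total = €716.8033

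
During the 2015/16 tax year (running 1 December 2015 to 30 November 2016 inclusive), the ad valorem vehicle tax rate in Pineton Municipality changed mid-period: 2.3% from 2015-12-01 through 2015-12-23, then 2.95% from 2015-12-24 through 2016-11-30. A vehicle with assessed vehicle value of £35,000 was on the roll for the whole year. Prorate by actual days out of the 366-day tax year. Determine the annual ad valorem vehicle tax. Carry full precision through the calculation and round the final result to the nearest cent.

£1,018.20

2015-12-01 to 2015-12-23: 23 days at 2.3% → £35,000 × 2.3% × 23/366 = £50.5874
2015-12-24 to 2016-11-30: 343 days at 2.95% → £35,000 × 2.95% × 343/366 = £967.6161
Total = £1,018.2036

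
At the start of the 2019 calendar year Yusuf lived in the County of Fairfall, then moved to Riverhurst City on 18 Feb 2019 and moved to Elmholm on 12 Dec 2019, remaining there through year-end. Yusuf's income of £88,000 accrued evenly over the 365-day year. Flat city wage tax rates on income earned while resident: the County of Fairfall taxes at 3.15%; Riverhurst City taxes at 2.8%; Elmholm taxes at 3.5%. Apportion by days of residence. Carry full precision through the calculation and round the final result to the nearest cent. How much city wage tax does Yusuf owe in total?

The County of Fairfall, 1 Jan – 17 Feb 2019: 48 days → £88,000 × 3.15% × 48/365 = £364.5370
Riverhurst City, 18 Feb – 11 Dec 2019: 297 days → £88,000 × 2.8% × 297/365 = £2,004.9534
Elmholm, 12 Dec – 31 Dec 2019: 20 days → £88,000 × 3.5% × 20/365 = £168.7671
Total = £2,538.2575

£2,538.26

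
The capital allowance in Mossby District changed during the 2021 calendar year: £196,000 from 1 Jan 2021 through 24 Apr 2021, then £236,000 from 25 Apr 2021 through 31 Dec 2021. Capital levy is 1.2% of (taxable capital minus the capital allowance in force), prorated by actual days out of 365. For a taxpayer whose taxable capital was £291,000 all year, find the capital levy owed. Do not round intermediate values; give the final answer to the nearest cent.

1 Jan – 24 Apr 2021: 114 days, exemption £196,000 → (£291,000 − £196,000) × 1.2% × 114/365 = £356.0548
25 Apr – 31 Dec 2021: 251 days, exemption £236,000 → (£291,000 − £236,000) × 1.2% × 251/365 = £453.8630
Total = £809.9178

£809.92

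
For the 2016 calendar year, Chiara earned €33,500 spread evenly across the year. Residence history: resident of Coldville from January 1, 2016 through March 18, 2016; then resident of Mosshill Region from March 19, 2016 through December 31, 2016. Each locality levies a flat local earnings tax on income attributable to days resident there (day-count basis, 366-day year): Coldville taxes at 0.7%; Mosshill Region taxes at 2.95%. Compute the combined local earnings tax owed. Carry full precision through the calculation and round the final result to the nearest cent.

Coldville, January 1 – March 18, 2016: 78 days → €33,500 × 0.7% × 78/366 = €49.9754
Mosshill Region, March 19 – December 31, 2016: 288 days → €33,500 × 2.95% × 288/366 = €777.6393
Total = €827.6148

€827.61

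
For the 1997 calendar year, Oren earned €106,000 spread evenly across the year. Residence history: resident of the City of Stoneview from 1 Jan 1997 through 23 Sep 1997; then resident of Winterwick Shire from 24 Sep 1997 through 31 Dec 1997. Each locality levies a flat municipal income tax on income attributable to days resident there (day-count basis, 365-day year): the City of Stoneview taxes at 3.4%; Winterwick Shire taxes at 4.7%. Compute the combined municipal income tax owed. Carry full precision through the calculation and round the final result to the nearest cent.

€3,977.76

The City of Stoneview, 1 Jan – 23 Sep 1997: 266 days → €106,000 × 3.4% × 266/365 = €2,626.4767
Winterwick Shire, 24 Sep – 31 Dec 1997: 99 days → €106,000 × 4.7% × 99/365 = €1,351.2822
Total = €3,977.7589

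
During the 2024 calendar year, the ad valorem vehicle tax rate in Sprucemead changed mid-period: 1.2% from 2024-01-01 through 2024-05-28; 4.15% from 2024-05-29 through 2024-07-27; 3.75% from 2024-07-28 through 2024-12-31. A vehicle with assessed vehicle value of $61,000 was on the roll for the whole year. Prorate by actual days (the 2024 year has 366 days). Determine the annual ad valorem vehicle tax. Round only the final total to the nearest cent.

2024-01-01 to 2024-05-28: 149 days at 1.2% → $61,000 × 1.2% × 149/366 = $298.0000
2024-05-29 to 2024-07-27: 60 days at 4.15% → $61,000 × 4.15% × 60/366 = $415.0000
2024-07-28 to 2024-12-31: 157 days at 3.75% → $61,000 × 3.75% × 157/366 = $981.2500
Total = $1,694.2500

$1,694.25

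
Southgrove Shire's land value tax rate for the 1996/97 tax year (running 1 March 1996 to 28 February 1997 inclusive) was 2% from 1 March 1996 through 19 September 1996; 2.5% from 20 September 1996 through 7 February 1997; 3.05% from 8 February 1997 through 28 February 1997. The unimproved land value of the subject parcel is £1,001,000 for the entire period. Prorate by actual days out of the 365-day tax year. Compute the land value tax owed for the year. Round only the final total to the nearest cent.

£22,558.15

1 March – 19 September 1996: 203 days at 2% → £1,001,000 × 2% × 203/365 = £11,134.4110
20 September 1996 – 7 February 1997: 141 days at 2.5% → £1,001,000 × 2.5% × 141/365 = £9,667.1918
8 February – 28 February 1997: 21 days at 3.05% → £1,001,000 × 3.05% × 21/365 = £1,756.5493
Total = £22,558.1521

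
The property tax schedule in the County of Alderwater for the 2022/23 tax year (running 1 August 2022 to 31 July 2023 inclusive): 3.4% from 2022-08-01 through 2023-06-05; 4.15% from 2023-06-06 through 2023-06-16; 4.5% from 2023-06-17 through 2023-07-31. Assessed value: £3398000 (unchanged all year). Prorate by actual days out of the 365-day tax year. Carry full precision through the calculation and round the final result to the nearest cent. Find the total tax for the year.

2022-08-01 to 2023-06-05: 309 days at 3.4% → £3398000 × 3.4% × 309/365 = £97806.5425
2023-06-06 to 2023-06-16: 11 days at 4.15% → £3398000 × 4.15% × 11/365 = £4249.8274
2023-06-17 to 2023-07-31: 45 days at 4.5% → £3398000 × 4.5% × 45/365 = £18851.9178
Total = £120908.2877

£120908.29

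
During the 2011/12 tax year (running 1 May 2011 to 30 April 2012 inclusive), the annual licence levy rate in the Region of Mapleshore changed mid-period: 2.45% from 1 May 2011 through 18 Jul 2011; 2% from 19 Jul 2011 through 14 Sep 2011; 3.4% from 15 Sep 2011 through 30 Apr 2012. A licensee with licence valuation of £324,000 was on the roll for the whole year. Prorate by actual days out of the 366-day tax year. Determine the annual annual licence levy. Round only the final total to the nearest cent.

£9,632.80

1 May – 18 Jul 2011: 79 days at 2.45% → £324,000 × 2.45% × 79/366 = £1,713.3934
19 Jul – 14 Sep 2011: 58 days at 2% → £324,000 × 2% × 58/366 = £1,026.8852
15 Sep 2011 – 30 Apr 2012: 229 days at 3.4% → £324,000 × 3.4% × 229/366 = £6,892.5246
Total = £9,632.8033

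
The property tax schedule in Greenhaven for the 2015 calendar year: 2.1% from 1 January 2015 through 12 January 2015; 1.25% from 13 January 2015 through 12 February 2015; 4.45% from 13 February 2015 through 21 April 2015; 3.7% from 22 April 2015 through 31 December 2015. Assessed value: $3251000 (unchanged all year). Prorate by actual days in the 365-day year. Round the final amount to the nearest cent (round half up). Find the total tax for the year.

$116354.63

1 January – 12 January 2015: 12 days at 2.1% → $3251000 × 2.1% × 12/365 = $2244.5260
13 January – 12 February 2015: 31 days at 1.25% → $3251000 × 1.25% × 31/365 = $3451.4041
13 February – 21 April 2015: 68 days at 4.45% → $3251000 × 4.45% × 68/365 = $26952.1260
22 April – 31 December 2015: 254 days at 3.7% → $3251000 × 3.7% × 254/365 = $83706.5699
Total = $116354.6260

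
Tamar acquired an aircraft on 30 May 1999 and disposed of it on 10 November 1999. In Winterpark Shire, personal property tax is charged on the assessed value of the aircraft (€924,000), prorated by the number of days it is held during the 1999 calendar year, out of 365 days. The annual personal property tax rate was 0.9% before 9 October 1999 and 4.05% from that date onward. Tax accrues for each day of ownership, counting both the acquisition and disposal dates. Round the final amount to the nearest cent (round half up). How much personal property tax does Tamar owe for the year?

30 May – 8 October 1999: 132 days at 0.9% → €924,000 × 0.9% × 132/365 = €3,007.4301
9 October – 10 November 1999: 33 days at 4.05% → €924,000 × 4.05% × 33/365 = €3,383.3589
Total = €6,390.7890

€6,390.79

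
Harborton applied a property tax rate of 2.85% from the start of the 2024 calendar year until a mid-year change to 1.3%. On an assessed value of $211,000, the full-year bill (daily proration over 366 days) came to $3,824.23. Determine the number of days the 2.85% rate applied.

121 days

Let d = days at the first rate; then 366 − d days at the second rate.
$211,000 × [2.85%·d + 1.3%·(366−d)] / 366 = $3,824.23
Solving gives d = 121, so the new rate took effect on May 1, 2024.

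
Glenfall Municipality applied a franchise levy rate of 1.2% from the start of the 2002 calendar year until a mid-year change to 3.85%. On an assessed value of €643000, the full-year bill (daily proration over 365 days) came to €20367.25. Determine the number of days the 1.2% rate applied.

94 days

Let d = days at the first rate; then 365 − d days at the second rate.
€643000 × [1.2%·d + 3.85%·(365−d)] / 365 = €20367.25
Solving gives d = 94, so the new rate took effect on 5 April 2002.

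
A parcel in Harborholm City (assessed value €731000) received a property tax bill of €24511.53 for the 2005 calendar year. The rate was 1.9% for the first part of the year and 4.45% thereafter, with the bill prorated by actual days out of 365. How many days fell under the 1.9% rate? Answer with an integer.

Let d = days at the first rate; then 365 − d days at the second rate.
€731000 × [1.9%·d + 4.45%·(365−d)] / 365 = €24511.53
Solving gives d = 157, so the new rate took effect on 7 Jun 2005.

157 days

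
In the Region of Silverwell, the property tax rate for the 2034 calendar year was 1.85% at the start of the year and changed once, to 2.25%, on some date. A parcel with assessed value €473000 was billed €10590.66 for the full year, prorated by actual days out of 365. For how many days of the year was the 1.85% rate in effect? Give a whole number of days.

10 days

Let d = days at the first rate; then 365 − d days at the second rate.
€473000 × [1.85%·d + 2.25%·(365−d)] / 365 = €10590.66
Solving gives d = 10, so the new rate took effect on January 11, 2034.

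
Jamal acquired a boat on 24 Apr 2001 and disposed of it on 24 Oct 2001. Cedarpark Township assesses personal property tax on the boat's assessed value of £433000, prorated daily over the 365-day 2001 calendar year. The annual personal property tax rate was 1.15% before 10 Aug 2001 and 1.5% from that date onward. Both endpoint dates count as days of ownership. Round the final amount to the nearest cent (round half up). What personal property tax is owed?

24 Apr – 9 Aug 2001: 108 days at 1.15% → £433000 × 1.15% × 108/365 = £1473.3863
10 Aug – 24 Oct 2001: 76 days at 1.5% → £433000 × 1.5% × 76/365 = £1352.3836
Total = £2825.7699

£2825.77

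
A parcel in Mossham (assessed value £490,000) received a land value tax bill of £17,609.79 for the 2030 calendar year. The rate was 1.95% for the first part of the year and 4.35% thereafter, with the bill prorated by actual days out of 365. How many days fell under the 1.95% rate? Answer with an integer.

Let d = days at the first rate; then 365 − d days at the second rate.
£490,000 × [1.95%·d + 4.35%·(365−d)] / 365 = £17,609.79
Solving gives d = 115, so the new rate took effect on 26 April 2030.

115 days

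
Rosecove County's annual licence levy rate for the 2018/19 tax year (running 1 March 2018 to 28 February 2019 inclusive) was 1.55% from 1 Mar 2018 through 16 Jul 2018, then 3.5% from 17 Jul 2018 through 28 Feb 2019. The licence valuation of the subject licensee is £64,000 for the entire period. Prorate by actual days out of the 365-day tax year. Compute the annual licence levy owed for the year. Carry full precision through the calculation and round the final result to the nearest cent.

1 Mar – 16 Jul 2018: 138 days at 1.55% → £64,000 × 1.55% × 138/365 = £375.0575
17 Jul 2018 – 28 Feb 2019: 227 days at 3.5% → £64,000 × 3.5% × 227/365 = £1,393.0959
Total = £1,768.1534

£1,768.15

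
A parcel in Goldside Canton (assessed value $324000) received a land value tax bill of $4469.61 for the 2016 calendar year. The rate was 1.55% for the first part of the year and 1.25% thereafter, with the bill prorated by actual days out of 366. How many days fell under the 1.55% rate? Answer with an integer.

158 days

Let d = days at the first rate; then 366 − d days at the second rate.
$324000 × [1.55%·d + 1.25%·(366−d)] / 366 = $4469.61
Solving gives d = 158, so the new rate took effect on 7 June 2016.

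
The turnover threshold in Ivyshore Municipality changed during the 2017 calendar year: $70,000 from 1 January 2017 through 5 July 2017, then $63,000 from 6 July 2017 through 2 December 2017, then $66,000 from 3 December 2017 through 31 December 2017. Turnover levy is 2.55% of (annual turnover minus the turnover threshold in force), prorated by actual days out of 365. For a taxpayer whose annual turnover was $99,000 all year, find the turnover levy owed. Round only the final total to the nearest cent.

$820.96

1 January – 5 July 2017: 186 days, exemption $70,000 → ($99,000 − $70,000) × 2.55% × 186/365 = $376.8411
6 July – 2 December 2017: 150 days, exemption $63,000 → ($99,000 − $63,000) × 2.55% × 150/365 = $377.2603
3 December – 31 December 2017: 29 days, exemption $66,000 → ($99,000 − $66,000) × 2.55% × 29/365 = $66.8589
Total = $820.9603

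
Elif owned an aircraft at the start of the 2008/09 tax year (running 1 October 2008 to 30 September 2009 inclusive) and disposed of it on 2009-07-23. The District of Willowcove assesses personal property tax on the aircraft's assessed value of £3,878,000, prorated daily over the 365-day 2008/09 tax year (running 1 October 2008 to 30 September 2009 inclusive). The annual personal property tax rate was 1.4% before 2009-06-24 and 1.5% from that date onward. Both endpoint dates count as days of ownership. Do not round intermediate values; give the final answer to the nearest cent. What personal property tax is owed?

£44,347.32

2008-10-01 to 2009-06-23: 266 days at 1.4% → £3,878,000 × 1.4% × 266/365 = £39,566.2247
2009-06-24 to 2009-07-23: 30 days at 1.5% → £3,878,000 × 1.5% × 30/365 = £4,781.0959
Total = £44,347.3205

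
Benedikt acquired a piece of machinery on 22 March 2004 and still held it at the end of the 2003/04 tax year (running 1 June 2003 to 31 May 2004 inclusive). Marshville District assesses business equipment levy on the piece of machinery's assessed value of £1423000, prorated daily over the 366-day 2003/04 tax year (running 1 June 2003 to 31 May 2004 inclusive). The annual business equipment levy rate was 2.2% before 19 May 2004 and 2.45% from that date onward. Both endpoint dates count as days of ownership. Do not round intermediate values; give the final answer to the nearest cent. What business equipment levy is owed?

22 March – 18 May 2004: 58 days at 2.2% → £1423000 × 2.2% × 58/366 = £4961.0601
19 May – 31 May 2004: 13 days at 2.45% → £1423000 × 2.45% × 13/366 = £1238.3210
Total = £6199.3811

£6199.38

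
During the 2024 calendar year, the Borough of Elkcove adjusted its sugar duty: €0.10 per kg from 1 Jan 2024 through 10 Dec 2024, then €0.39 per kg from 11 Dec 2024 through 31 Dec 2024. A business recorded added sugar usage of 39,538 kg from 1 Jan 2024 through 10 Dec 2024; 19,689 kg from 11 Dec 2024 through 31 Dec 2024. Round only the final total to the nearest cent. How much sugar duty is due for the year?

€11,632.51

1 Jan – 10 Dec 2024: 39,538 kg at €0.10/kg → €3,953.80
11 Dec – 31 Dec 2024: 19,689 kg at €0.39/kg → €7,678.71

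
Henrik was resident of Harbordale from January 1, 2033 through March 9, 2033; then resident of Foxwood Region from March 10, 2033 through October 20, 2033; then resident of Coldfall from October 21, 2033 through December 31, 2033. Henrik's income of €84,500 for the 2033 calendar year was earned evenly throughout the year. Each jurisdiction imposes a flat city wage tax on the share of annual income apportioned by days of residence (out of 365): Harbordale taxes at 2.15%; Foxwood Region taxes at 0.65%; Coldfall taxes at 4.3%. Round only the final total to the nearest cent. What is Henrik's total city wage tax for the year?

Harbordale, January 1 – March 9, 2033: 68 days → €84,500 × 2.15% × 68/365 = €338.4630
Foxwood Region, March 10 – October 20, 2033: 225 days → €84,500 × 0.65% × 225/365 = €338.5788
Coldfall, October 21 – December 31, 2033: 72 days → €84,500 × 4.3% × 72/365 = €716.7452
Total = €1,393.7870

€1,393.79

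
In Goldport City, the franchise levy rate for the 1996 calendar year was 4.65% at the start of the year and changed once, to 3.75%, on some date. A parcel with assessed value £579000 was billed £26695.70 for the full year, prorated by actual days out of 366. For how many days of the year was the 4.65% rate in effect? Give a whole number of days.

350 days

Let d = days at the first rate; then 366 − d days at the second rate.
£579000 × [4.65%·d + 3.75%·(366−d)] / 366 = £26695.70
Solving gives d = 350, so the new rate took effect on 16 Dec 1996.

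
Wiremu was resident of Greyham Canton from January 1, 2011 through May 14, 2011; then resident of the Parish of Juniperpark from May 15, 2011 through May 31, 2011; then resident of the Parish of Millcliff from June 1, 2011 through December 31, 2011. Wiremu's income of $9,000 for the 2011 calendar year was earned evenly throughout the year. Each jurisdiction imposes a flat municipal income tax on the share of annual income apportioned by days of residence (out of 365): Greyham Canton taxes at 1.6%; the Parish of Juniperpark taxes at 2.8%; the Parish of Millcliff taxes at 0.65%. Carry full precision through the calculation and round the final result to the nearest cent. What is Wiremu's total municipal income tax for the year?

Greyham Canton, January 1 – May 14, 2011: 134 days → $9,000 × 1.6% × 134/365 = $52.8658
The Parish of Juniperpark, May 15 – May 31, 2011: 17 days → $9,000 × 2.8% × 17/365 = $11.7370
The Parish of Millcliff, June 1 – December 31, 2011: 214 days → $9,000 × 0.65% × 214/365 = $34.2986
Total = $98.9014

$98.90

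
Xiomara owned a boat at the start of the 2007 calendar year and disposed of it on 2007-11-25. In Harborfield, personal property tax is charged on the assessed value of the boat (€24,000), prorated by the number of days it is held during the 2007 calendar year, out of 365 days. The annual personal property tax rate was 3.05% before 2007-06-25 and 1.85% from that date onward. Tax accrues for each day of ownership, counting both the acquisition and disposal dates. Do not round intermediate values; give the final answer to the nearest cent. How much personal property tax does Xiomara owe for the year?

2007-01-01 to 2007-06-24: 175 days at 3.05% → €24,000 × 3.05% × 175/365 = €350.9589
2007-06-25 to 2007-11-25: 154 days at 1.85% → €24,000 × 1.85% × 154/365 = €187.3315
Total = €538.2904

€538.29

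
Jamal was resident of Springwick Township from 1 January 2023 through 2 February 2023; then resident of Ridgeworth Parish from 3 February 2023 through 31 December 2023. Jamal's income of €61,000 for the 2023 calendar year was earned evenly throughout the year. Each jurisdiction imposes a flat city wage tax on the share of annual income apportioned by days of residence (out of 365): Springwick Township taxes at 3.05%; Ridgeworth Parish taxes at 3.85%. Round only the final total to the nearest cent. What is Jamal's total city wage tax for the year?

Springwick Township, 1 January – 2 February 2023: 33 days → €61,000 × 3.05% × 33/365 = €168.2096
Ridgeworth Parish, 3 February – 31 December 2023: 332 days → €61,000 × 3.85% × 332/365 = €2,136.1699
Total = €2,304.3795

€2,304.38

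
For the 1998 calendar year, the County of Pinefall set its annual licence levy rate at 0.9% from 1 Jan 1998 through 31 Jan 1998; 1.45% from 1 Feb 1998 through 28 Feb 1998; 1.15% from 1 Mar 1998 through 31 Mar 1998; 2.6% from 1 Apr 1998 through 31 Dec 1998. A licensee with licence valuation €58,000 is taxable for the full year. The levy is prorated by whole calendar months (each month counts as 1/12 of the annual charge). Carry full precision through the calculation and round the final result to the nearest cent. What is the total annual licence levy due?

€1,300.17

1 Jan – 31 Jan 1998: 1 month at 0.9% → €58,000 × 0.9% × 1/12 = €43.5000
1 Feb – 28 Feb 1998: 1 month at 1.45% → €58,000 × 1.45% × 1/12 = €70.0833
1 Mar – 31 Mar 1998: 1 month at 1.15% → €58,000 × 1.15% × 1/12 = €55.5833
1 Apr – 31 Dec 1998: 9 months at 2.6% → €58,000 × 2.6% × 9/12 = €1,131.0000
Total = €1,300.1667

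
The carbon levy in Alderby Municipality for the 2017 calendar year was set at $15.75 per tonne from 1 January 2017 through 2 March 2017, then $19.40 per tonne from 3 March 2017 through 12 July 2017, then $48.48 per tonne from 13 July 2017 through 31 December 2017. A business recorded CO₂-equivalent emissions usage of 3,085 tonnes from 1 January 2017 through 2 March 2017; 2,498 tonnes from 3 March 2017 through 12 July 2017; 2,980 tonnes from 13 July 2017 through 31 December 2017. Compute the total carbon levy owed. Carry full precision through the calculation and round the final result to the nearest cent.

$241,520.35

1 January – 2 March 2017: 3,085 tonnes at $15.75/tonne → $48,588.75
3 March – 12 July 2017: 2,498 tonnes at $19.40/tonne → $48,461.20
13 July – 31 December 2017: 2,980 tonnes at $48.48/tonne → $144,470.40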